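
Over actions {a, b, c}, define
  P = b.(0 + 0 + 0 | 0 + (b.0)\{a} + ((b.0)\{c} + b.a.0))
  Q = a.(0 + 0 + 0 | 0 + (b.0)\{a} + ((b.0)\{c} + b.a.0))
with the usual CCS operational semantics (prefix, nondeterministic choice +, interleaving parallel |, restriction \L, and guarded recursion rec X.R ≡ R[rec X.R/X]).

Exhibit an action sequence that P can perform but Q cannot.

b

P's transition system — 6 states:
  s0 = b.(0 + 0 + 0 | 0 + (b.0)\{a} + ((b.0)\{c} + b.a.0)) ⊢ --b--▸ s1
  s1 = 0 + 0 + 0 | 0 + (b.0)\{a} + ((b.0)\{c} + b.a.0) ⊢ --b--▸ s2, --b--▸ s3, --b--▸ s4
  s2 = 0\{a} ⊢ deadlocked
  s3 = 0\{c} ⊢ deadlocked
  s4 = a.0 ⊢ --a--▸ s5
  s5 = 0 ⊢ deadlocked
Q's transition system — 6 states:
  t0 = a.(0 + 0 + 0 | 0 + (b.0)\{a} + ((b.0)\{c} + b.a.0)) ⊢ --a--▸ t1
  t1 = 0 + 0 + 0 | 0 + (b.0)\{a} + ((b.0)\{c} + b.a.0) ⊢ --b--▸ t2, --b--▸ t3, --b--▸ t4
  t2 = 0\{a} ⊢ deadlocked
  t3 = 0\{c} ⊢ deadlocked
  t4 = a.0 ⊢ --a--▸ t5
  t5 = 0 ⊢ deadlocked
Run σ = ⟨b⟩ on P: start {s0}
  step 1 (b): {s1}
  ✓ P
Run σ = ⟨b⟩ on Q: start {t0}
  step 1 (b): ∅  — Q cannot continue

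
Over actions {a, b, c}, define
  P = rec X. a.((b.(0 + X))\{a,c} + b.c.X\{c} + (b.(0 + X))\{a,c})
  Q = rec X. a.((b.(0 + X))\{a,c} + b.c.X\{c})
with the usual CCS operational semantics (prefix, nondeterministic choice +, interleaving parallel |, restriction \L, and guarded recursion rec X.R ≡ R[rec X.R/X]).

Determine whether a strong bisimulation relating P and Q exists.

YES

LTS(P): 8 reachable states
  s0 = rec X. a.((b.(0 + X))\{a,c} + b.c.X\{c} + (b.(0 + X))\{a,c}) → =a=> s1
  s1 = (b.(0 + (rec X. a.((b.(0 + X))\{a,c} + b.c.X\{c} + (b.(0 + X))\{a,c}))))\{a,c} + b.c.(rec X. a.((b.(0 + X))\{a,c} + b.c.X\{c} + (b.(0 + X))\{a,c}))\{c} + (b.(0 + (rec X. a.((b.(0 + X))\{a,c} + b.c.X\{c} + (b.(0 + X))\{a,c}))))\{a,c} → =b=> s2, =b=> s3
  s2 = (0 + (rec X. a.((b.(0 + X))\{a,c} + b.c.X\{c} + (b.(0 + X))\{a,c})))\{a,c} → ∅
  s3 = c.(rec X. a.((b.(0 + X))\{a,c} + b.c.X\{c} + (b.(0 + X))\{a,c}))\{c} → =c=> s4
  s4 = (rec X. a.((b.(0 + X))\{a,c} + b.c.X\{c} + (b.(0 + X))\{a,c}))\{c} → =a=> s5
  s5 = ((b.(0 + (rec X. a.((b.(0 + X))\{a,c} + b.c.X\{c} + (b.(0 + X))\{a,c}))))\{a,c} + b.c.(rec X. a.((b.(0 + X))\{a,c} + b.c.X\{c} + (b.(0 + X))\{a,c}))\{c} + (b.(0 + (rec X. a.((b.(0 + X))\{a,c} + b.c.X\{c} + (b.(0 + X))\{a,c}))))\{a,c})\{c} → =b=> s6, =b=> s7
  s6 = (0 + (rec X. a.((b.(0 + X))\{a,c} + b.c.X\{c} + (b.(0 + X))\{a,c})))\{a,c}\{c} → ∅
  s7 = (c.(rec X. a.((b.(0 + X))\{a,c} + b.c.X\{c} + (b.(0 + X))\{a,c}))\{c})\{c} → ∅
LTS(Q): 8 reachable states
  t0 = rec X. a.((b.(0 + X))\{a,c} + b.c.X\{c}) → =a=> t1
  t1 = (b.(0 + (rec X. a.((b.(0 + X))\{a,c} + b.c.X\{c}))))\{a,c} + b.c.(rec X. a.((b.(0 + X))\{a,c} + b.c.X\{c}))\{c} → =b=> t2, =b=> t3
  t2 = (0 + (rec X. a.((b.(0 + X))\{a,c} + b.c.X\{c})))\{a,c} → ∅
  t3 = c.(rec X. a.((b.(0 + X))\{a,c} + b.c.X\{c}))\{c} → =c=> t4
  t4 = (rec X. a.((b.(0 + X))\{a,c} + b.c.X\{c}))\{c} → =a=> t5
  t5 = ((b.(0 + (rec X. a.((b.(0 + X))\{a,c} + b.c.X\{c}))))\{a,c} + b.c.(rec X. a.((b.(0 + X))\{a,c} + b.c.X\{c}))\{c})\{c} → =b=> t6, =b=> t7
  t6 = (0 + (rec X. a.((b.(0 + X))\{a,c} + b.c.X\{c})))\{a,c}\{c} → ∅
  t7 = (c.(rec X. a.((b.(0 + X))\{a,c} + b.c.X\{c}))\{c})\{c} → ∅
Coarsest stable partition (strong bisimilarity classes):
  B0 = {s0, t0}
  B1 = {s1, t1}
  B2 = {s3, t3}
  B3 = {s4, t4}
  B4 = {s5, t5}
  B5 = {s2, s6, s7, t2, t6, t7}
s0 ∈ B0, t0 ∈ B0 → same block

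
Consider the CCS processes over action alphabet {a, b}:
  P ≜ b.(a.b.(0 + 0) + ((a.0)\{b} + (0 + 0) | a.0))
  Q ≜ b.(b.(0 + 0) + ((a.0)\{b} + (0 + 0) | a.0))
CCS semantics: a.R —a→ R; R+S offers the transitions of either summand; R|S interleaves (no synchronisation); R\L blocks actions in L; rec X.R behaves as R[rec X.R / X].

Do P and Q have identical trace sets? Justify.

Reachable graph of P (6 states):
  s0 = b.(a.b.(0 + 0) + ((a.0)\{b} + (0 + 0) | a.0)) → -b-> s1
  s1 = a.b.(0 + 0) + ((a.0)\{b} + (0 + 0) | a.0) → -a-> s2, -a-> s3, -a-> s4
  s2 = (0 + 0) | 0 → deadlocked
  s3 = 0\{b} → deadlocked
  s4 = b.(0 + 0) → -b-> s5
  s5 = 0 + 0 → deadlocked
Reachable graph of Q (5 states):
  t0 = b.(b.(0 + 0) + ((a.0)\{b} + (0 + 0) | a.0)) → -b-> t1
  t1 = b.(0 + 0) + ((a.0)\{b} + (0 + 0) | a.0) → -a-> t2, -a-> t3, -b-> t4
  t2 = (0 + 0) | 0 → deadlocked
  t3 = 0\{b} → deadlocked
  t4 = 0 + 0 → deadlocked
Executing bab from P (initial set {s0}):
  after b @ step 1: {s1}
  after a @ step 2: {s2, s3, s4}
  after b @ step 3: {s5}
  — P admits the full trace.
Executing bab from Q (initial set {t0}):
  after b @ step 1: {t1}
  after a @ step 2: {t2, t3}
  after b @ step 3: ∅  — Q cannot continue

traces(P) ≠ traces(Q) — witness ⟨bab⟩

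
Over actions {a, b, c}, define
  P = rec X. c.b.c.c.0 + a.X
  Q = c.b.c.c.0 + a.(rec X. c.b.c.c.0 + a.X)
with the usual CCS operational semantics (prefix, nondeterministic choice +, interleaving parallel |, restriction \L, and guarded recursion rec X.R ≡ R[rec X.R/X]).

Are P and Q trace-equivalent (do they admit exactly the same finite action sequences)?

traces(P) = traces(Q)

Reachable graph of P (5 states):
  s0 = rec X. c.b.c.c.0 + a.X :: --a--▸ s0, --c--▸ s1
  s1 = b.c.c.0 :: --b--▸ s2
  s2 = c.c.0 :: --c--▸ s3
  s3 = c.0 :: --c--▸ s4
  s4 = 0 :: stopped
Reachable graph of Q (6 states):
  t0 = c.b.c.c.0 + a.(rec X. c.b.c.c.0 + a.X) :: --a--▸ t1, --c--▸ t2
  t1 = rec X. c.b.c.c.0 + a.X :: --a--▸ t1, --c--▸ t2
  t2 = b.c.c.0 :: --b--▸ t3
  t3 = c.c.0 :: --c--▸ t4
  t4 = c.0 :: --c--▸ t5
  t5 = 0 :: stopped
Coarsest stable partition (strong bisimilarity classes):
  B0 = {s0, t0, t1}
  B1 = {s1, t2}
  B2 = {s2, t3}
  B3 = {s3, t4}
  B4 = {s4, t5}
s0 ∈ B0, t0 ∈ B0 → same block
Bisimilar ⇒ trace-equivalent.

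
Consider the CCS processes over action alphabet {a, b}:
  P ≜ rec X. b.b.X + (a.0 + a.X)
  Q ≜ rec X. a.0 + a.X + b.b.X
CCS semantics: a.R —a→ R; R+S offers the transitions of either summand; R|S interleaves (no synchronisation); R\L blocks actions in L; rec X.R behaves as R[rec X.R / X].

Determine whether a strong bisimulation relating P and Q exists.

P's transition system — 3 states:
  s0 = rec X. b.b.X + (a.0 + a.X) has moves -a-> s0, -a-> s1, -b-> s2
  s1 = 0 has moves (no moves)
  s2 = b.(rec X. b.b.X + (a.0 + a.X)) has moves -b-> s0
Q's transition system — 3 states:
  t0 = rec X. a.0 + a.X + b.b.X has moves -a-> t0, -a-> t1, -b-> t2
  t1 = 0 has moves (no moves)
  t2 = b.(rec X. a.0 + a.X + b.b.X) has moves -b-> t0
Partition-refinement fixed point:
  B0 = {s0, t0}
  B1 = {s1, t1}
  B2 = {s2, t2}
s0 ∈ B0, t0 ∈ B0 → same block

bisimilar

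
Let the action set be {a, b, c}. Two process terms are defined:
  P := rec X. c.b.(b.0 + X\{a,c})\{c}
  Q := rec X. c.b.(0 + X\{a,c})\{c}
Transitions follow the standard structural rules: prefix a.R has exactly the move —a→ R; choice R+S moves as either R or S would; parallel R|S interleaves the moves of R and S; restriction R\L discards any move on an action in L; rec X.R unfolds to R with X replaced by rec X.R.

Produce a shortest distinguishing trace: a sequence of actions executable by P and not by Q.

Reachable graph of P (4 states):
  u0 = rec X. c.b.(b.0 + X\{a,c})\{c} ⊢ —c→ u1
  u1 = b.(b.0 + (rec X. c.b.(b.0 + X\{a,c})\{c})\{a,c})\{c} ⊢ —b→ u2
  u2 = (b.0 + (rec X. c.b.(b.0 + X\{a,c})\{c})\{a,c})\{c} ⊢ —b→ u3
  u3 = 0\{c} ⊢ deadlocked
Reachable graph of Q (3 states):
  v0 = rec X. c.b.(0 + X\{a,c})\{c} ⊢ —c→ v1
  v1 = b.(0 + (rec X. c.b.(0 + X\{a,c})\{c})\{a,c})\{c} ⊢ —b→ v2
  v2 = (0 + (rec X. c.b.(0 + X\{a,c})\{c})\{a,c})\{c} ⊢ deadlocked
Executing cbb from P (initial set {u0}):
  [1] c ⇒ {u1}
  [2] b ⇒ {u2}
  [3] b ⇒ {u3}
  ✓ P
Executing cbb from Q (initial set {v0}):
  [1] c ⇒ {v1}
  [2] b ⇒ {v2}
  [3] b ⇒ ∅  — Q cannot continue

cbb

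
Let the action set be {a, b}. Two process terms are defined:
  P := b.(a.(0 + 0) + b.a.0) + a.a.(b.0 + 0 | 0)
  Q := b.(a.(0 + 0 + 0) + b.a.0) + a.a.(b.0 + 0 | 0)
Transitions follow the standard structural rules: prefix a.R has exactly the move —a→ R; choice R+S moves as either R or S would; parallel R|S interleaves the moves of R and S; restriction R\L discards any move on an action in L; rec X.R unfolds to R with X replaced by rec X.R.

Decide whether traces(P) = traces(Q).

traces(P) = traces(Q)

Reachable graph of P (7 states):
  s0 = b.(a.(0 + 0) + b.a.0) + a.a.(b.0 + 0 | 0) has moves =a=> s1, =b=> s2
  s1 = a.(b.0 + 0 | 0) has moves =a=> s3
  s2 = a.(0 + 0) + b.a.0 has moves =a=> s4, =b=> s5
  s3 = b.0 + 0 | 0 has moves =b=> s6
  s4 = 0 + 0 has moves ·
  s5 = a.0 has moves =a=> s6
  s6 = 0 has moves ·
Reachable graph of Q (7 states):
  t0 = b.(a.(0 + 0 + 0) + b.a.0) + a.a.(b.0 + 0 | 0) has moves =a=> t1, =b=> t2
  t1 = a.(b.0 + 0 | 0) has moves =a=> t3
  t2 = a.(0 + 0 + 0) + b.a.0 has moves =a=> t4, =b=> t5
  t3 = b.0 + 0 | 0 has moves =b=> t6
  t4 = 0 + 0 + 0 has moves ·
  t5 = a.0 has moves =a=> t6
  t6 = 0 has moves ·
Coarsest stable partition (strong bisimilarity classes):
  B0 = {s0, t0}
  B1 = {s2, t2}
  B2 = {s4, s6, t4, t6}
  B3 = {s5, t5}
  B4 = {s1, t1}
  B5 = {s3, t3}
s0 ∈ B0, t0 ∈ B0 → same block
Bisimilar ⇒ trace-equivalent.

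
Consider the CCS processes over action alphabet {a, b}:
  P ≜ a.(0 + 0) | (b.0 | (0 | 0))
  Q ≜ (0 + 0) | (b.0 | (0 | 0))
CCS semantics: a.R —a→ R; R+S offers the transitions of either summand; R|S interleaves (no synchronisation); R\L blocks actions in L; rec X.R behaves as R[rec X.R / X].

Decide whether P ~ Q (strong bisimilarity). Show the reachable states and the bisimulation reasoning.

P ≁ Q

LTS(P): 4 reachable states
  u0 = a.(0 + 0) | (b.0 | (0 | 0)) | -a-> u1, -b-> u2
  u1 = (0 + 0) | (b.0 | (0 | 0)) | -b-> u3
  u2 = a.(0 + 0) | (0 | (0 | 0)) | -a-> u3
  u3 = (0 + 0) | (0 | (0 | 0)) | deadlocked
LTS(Q): 2 reachable states
  v0 = (0 + 0) | (b.0 | (0 | 0)) | -b-> v1
  v1 = (0 + 0) | (0 | (0 | 0)) | deadlocked
Partition-refinement fixed point:
  B0 = {u0}
  B1 = {u1, v0}
  B2 = {u3, v1}
  B3 = {u2}
u0 ∈ B0, v0 ∈ B1 → different blocks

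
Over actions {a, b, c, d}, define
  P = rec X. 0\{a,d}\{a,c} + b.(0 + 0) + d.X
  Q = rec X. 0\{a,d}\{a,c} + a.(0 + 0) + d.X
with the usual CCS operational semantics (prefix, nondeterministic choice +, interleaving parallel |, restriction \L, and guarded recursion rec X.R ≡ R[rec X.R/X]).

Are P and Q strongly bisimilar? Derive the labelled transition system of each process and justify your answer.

P's transition system — 2 states:
  s0 = rec X. 0\{a,d}\{a,c} + b.(0 + 0) + d.X → —b→ s1, —d→ s0
  s1 = 0 + 0 → (no moves)
Q's transition system — 2 states:
  t0 = rec X. 0\{a,d}\{a,c} + a.(0 + 0) + d.X → —a→ t1, —d→ t0
  t1 = 0 + 0 → (no moves)
Bisimilarity quotient blocks:
  B0 = {s0}
  B1 = {s1, t1}
  B2 = {t0}
s0 ∈ B0, t0 ∈ B2 → different blocks

P ≁ Q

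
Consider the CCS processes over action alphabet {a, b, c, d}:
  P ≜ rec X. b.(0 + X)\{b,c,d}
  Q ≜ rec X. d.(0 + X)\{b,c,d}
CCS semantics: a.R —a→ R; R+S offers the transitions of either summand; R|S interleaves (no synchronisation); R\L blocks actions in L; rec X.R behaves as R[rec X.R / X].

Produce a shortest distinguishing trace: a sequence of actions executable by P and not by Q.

LTS(P): 2 reachable states
  u0 = rec X. b.(0 + X)\{b,c,d} ⊢ ··b··> u1
  u1 = (0 + (rec X. b.(0 + X)\{b,c,d}))\{b,c,d} ⊢ ·
LTS(Q): 2 reachable states
  v0 = rec X. d.(0 + X)\{b,c,d} ⊢ ··d··> v1
  v1 = (0 + (rec X. d.(0 + X)\{b,c,d}))\{b,c,d} ⊢ ·
Trace ⟨b⟩ through P, begin at {u0}:
  step 1 (b): {u1}
  — P admits the full trace.
Trace ⟨b⟩ through Q, begin at {v0}:
  step 1 (b): ∅  — Q cannot continue

b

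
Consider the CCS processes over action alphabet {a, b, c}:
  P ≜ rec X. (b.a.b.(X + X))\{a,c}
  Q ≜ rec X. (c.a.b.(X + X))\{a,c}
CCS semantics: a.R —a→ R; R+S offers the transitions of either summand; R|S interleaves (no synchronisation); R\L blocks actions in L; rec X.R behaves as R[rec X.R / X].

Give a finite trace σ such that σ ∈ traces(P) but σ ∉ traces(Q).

Reachable graph of P (2 states):
  u0 = rec X. (b.a.b.(X + X))\{a,c} :: ··b··> u1
  u1 = (a.b.((rec X. (b.a.b.(X + X))\{a,c}) + (rec X. (b.a.b.(X + X))\{a,c})))\{a,c} :: ∅
Reachable graph of Q (1 states):
  v0 = rec X. (c.a.b.(X + X))\{a,c} :: ∅
Trace ⟨b⟩ through P, begin at {u0}:
  after b @ step 1: {u1}
  ✓ P
Trace ⟨b⟩ through Q, begin at {v0}:
  after b @ step 1: ∅  — Q cannot continue

b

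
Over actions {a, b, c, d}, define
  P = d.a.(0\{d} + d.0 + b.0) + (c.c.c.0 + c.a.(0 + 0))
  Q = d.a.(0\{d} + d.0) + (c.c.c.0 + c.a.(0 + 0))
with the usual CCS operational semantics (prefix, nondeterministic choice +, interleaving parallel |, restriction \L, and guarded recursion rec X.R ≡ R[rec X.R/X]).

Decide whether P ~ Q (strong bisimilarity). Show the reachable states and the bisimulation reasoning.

P's transition system — 8 states:
  p0 = d.a.(0\{d} + d.0 + b.0) + (c.c.c.0 + c.a.(0 + 0)) | -c-> p1, -c-> p2, -d-> p3
  p1 = a.(0 + 0) | -a-> p4
  p2 = c.c.0 | -c-> p5
  p3 = a.(0\{d} + d.0 + b.0) | -a-> p6
  p4 = 0 + 0 | deadlocked
  p5 = c.0 | -c-> p7
  p6 = 0\{d} + d.0 + b.0 | -b-> p7, -d-> p7
  p7 = 0 | deadlocked
Q's transition system — 8 states:
  q0 = d.a.(0\{d} + d.0) + (c.c.c.0 + c.a.(0 + 0)) | -c-> q1, -c-> q2, -d-> q3
  q1 = a.(0 + 0) | -a-> q4
  q2 = c.c.0 | -c-> q5
  q3 = a.(0\{d} + d.0) | -a-> q6
  q4 = 0 + 0 | deadlocked
  q5 = c.0 | -c-> q7
  q6 = 0\{d} + d.0 | -d-> q7
  q7 = 0 | deadlocked
Coarsest stable partition (strong bisimilarity classes):
  B0 = {p0}
  B1 = {p1, q1}
  B2 = {p4, p7, q4, q7}
  B3 = {p2, q2}
  B4 = {p5, q5}
  B5 = {p3}
  B6 = {p6}
  B7 = {q0}
  B8 = {q3}
  B9 = {q6}
p0 ∈ B0, q0 ∈ B7 → different blocks

P ≁ Q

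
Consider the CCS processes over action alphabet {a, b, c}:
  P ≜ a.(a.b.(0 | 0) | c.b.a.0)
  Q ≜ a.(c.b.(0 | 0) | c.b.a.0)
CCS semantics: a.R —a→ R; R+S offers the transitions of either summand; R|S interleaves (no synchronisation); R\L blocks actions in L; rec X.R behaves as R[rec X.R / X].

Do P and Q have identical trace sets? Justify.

Reachable graph of P (13 states):
  m0 = a.(a.b.(0 | 0) | c.b.a.0) ⊢ --a--▸ m1
  m1 = a.b.(0 | 0) | c.b.a.0 ⊢ --a--▸ m2, --c--▸ m3
  m2 = b.(0 | 0) | c.b.a.0 ⊢ --b--▸ m4, --c--▸ m5
  m3 = a.b.(0 | 0) | b.a.0 ⊢ --a--▸ m5, --b--▸ m6
  m4 = 0 | 0 | c.b.a.0 ⊢ --c--▸ m7
  m5 = b.(0 | 0) | b.a.0 ⊢ --b--▸ m7, --b--▸ m8
  m6 = a.b.(0 | 0) | a.0 ⊢ --a--▸ m8, --a--▸ m9
  m7 = 0 | 0 | b.a.0 ⊢ --b--▸ m10
  m8 = b.(0 | 0) | a.0 ⊢ --a--▸ m11, --b--▸ m10
  m9 = a.b.(0 | 0) | 0 ⊢ --a--▸ m11
  m10 = 0 | 0 | a.0 ⊢ --a--▸ m12
  m11 = b.(0 | 0) | 0 ⊢ --b--▸ m12
  m12 = 0 | 0 | 0 ⊢ ·
Reachable graph of Q (13 states):
  n0 = a.(c.b.(0 | 0) | c.b.a.0) ⊢ --a--▸ n1
  n1 = c.b.(0 | 0) | c.b.a.0 ⊢ --c--▸ n2, --c--▸ n3
  n2 = b.(0 | 0) | c.b.a.0 ⊢ --b--▸ n4, --c--▸ n5
  n3 = c.b.(0 | 0) | b.a.0 ⊢ --b--▸ n6, --c--▸ n5
  n4 = 0 | 0 | c.b.a.0 ⊢ --c--▸ n7
  n5 = b.(0 | 0) | b.a.0 ⊢ --b--▸ n7, --b--▸ n8
  n6 = c.b.(0 | 0) | a.0 ⊢ --a--▸ n9, --c--▸ n8
  n7 = 0 | 0 | b.a.0 ⊢ --b--▸ n10
  n8 = b.(0 | 0) | a.0 ⊢ --a--▸ n11, --b--▸ n10
  n9 = c.b.(0 | 0) | 0 ⊢ --c--▸ n11
  n10 = 0 | 0 | a.0 ⊢ --a--▸ n12
  n11 = b.(0 | 0) | 0 ⊢ --b--▸ n12
  n12 = 0 | 0 | 0 ⊢ ·
Run σ = ⟨aa⟩ on P: start {m0}
  [1] a ⇒ {m1}
  [2] a ⇒ {m2}
  — P admits the full trace.
Run σ = ⟨aa⟩ on Q: start {n0}
  [1] a ⇒ {n1}
  [2] a ⇒ no successor for Q

trace-distinct — witness ⟨aa⟩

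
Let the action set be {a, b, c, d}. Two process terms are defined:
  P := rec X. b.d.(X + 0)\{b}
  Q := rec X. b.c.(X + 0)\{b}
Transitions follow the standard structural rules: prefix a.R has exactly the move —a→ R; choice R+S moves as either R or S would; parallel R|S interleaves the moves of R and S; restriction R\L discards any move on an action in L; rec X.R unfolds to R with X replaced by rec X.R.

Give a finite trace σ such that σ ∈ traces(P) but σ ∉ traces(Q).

bd

P's transition system — 3 states:
  s0 = rec X. b.d.(X + 0)\{b} has moves =b=> s1
  s1 = d.((rec X. b.d.(X + 0)\{b}) + 0)\{b} has moves =d=> s2
  s2 = ((rec X. b.d.(X + 0)\{b}) + 0)\{b} has moves (no moves)
Q's transition system — 3 states:
  t0 = rec X. b.c.(X + 0)\{b} has moves =b=> t1
  t1 = c.((rec X. b.c.(X + 0)\{b}) + 0)\{b} has moves =c=> t2
  t2 = ((rec X. b.c.(X + 0)\{b}) + 0)\{b} has moves (no moves)
Run σ = ⟨bd⟩ on P: start {s0}
  step 1 (b): {s1}
  step 2 (d): {s2}
  ✓ P
Run σ = ⟨bd⟩ on Q: start {t0}
  step 1 (b): {t1}
  step 2 (d): no successor for Q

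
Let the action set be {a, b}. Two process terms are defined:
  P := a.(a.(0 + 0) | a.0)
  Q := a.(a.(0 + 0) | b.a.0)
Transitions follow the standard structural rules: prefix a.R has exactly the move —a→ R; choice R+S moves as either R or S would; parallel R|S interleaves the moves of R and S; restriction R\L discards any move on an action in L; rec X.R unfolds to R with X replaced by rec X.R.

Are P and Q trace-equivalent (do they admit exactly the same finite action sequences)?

NO — witness ⟨aaa⟩

LTS(P): 5 reachable states
  s0 = a.(a.(0 + 0) | a.0) has moves --a--▸ s1
  s1 = a.(0 + 0) | a.0 has moves --a--▸ s2, --a--▸ s3
  s2 = (0 + 0) | a.0 has moves --a--▸ s4
  s3 = a.(0 + 0) | 0 has moves --a--▸ s4
  s4 = (0 + 0) | 0 has moves deadlocked
LTS(Q): 7 reachable states
  t0 = a.(a.(0 + 0) | b.a.0) has moves --a--▸ t1
  t1 = a.(0 + 0) | b.a.0 has moves --a--▸ t2, --b--▸ t3
  t2 = (0 + 0) | b.a.0 has moves --b--▸ t4
  t3 = a.(0 + 0) | a.0 has moves --a--▸ t4, --a--▸ t5
  t4 = (0 + 0) | a.0 has moves --a--▸ t6
  t5 = a.(0 + 0) | 0 has moves --a--▸ t6
  t6 = (0 + 0) | 0 has moves deadlocked
Executing aaa from P (initial set {s0}):
  after a @ step 1: {s1}
  after a @ step 2: {s2, s3}
  after a @ step 3: {s4}
  P completes σ.
Executing aaa from Q (initial set {t0}):
  after a @ step 1: {t1}
  after a @ step 2: {t2}
  after a @ step 3: ∅ (Q stuck)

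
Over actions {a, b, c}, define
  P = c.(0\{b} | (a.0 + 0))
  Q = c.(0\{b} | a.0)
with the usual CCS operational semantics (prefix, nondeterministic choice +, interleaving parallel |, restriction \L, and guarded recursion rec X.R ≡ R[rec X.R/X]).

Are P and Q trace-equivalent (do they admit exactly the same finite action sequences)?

Reachable graph of P (3 states):
  m0 = c.(0\{b} | (a.0 + 0)) :: =c=> m1
  m1 = 0\{b} | (a.0 + 0) :: =a=> m2
  m2 = 0\{b} | 0 :: ·
Reachable graph of Q (3 states):
  n0 = c.(0\{b} | a.0) :: =c=> n1
  n1 = 0\{b} | a.0 :: =a=> n2
  n2 = 0\{b} | 0 :: ·
Bisimilarity quotient blocks:
  B0 = {m0, n0}
  B1 = {m1, n1}
  B2 = {m2, n2}
m0 ∈ B0, n0 ∈ B0 → same block
Bisimilar ⇒ trace-equivalent.

YES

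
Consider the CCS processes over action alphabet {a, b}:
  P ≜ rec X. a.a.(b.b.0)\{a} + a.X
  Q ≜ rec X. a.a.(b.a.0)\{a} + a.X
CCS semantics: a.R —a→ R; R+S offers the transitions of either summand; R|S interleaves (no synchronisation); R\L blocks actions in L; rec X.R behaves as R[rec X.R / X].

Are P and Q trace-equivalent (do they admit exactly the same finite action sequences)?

NO — witness ⟨aabb⟩

P's transition system — 5 states:
  p0 = rec X. a.a.(b.b.0)\{a} + a.X | -a-> p0, -a-> p1
  p1 = a.(b.b.0)\{a} | -a-> p2
  p2 = (b.b.0)\{a} | -b-> p3
  p3 = (b.0)\{a} | -b-> p4
  p4 = 0\{a} | stopped
Q's transition system — 4 states:
  q0 = rec X. a.a.(b.a.0)\{a} + a.X | -a-> q0, -a-> q1
  q1 = a.(b.a.0)\{a} | -a-> q2
  q2 = (b.a.0)\{a} | -b-> q3
  q3 = (a.0)\{a} | stopped
Trace ⟨aabb⟩ through P, begin at {p0}:
  [1] a ⇒ {p0, p1}
  [2] a ⇒ {p0, p1, p2}
  [3] b ⇒ {p3}
  [4] b ⇒ {p4}
  ✓ P
Trace ⟨aabb⟩ through Q, begin at {q0}:
  [1] a ⇒ {q0, q1}
  [2] a ⇒ {q0, q1, q2}
  [3] b ⇒ {q3}
  [4] b ⇒ no successor for Q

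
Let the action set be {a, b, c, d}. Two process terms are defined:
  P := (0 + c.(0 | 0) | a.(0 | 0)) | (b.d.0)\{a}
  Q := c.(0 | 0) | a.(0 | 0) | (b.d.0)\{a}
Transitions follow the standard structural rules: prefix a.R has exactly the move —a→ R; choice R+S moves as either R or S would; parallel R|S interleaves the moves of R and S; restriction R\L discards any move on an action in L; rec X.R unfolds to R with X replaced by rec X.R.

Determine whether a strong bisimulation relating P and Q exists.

bisimilar

P's transition system — 12 states:
  s0 = (0 + c.(0 | 0) | a.(0 | 0)) | (b.d.0)\{a} | ··a··> s1, ··b··> s2, ··c··> s3
  s1 = c.(0 | 0) | (0 | 0) | (b.d.0)\{a} | ··b··> s4, ··c··> s5
  s2 = (0 + c.(0 | 0) | a.(0 | 0)) | (d.0)\{a} | ··a··> s4, ··c··> s6, ··d··> s7
  s3 = 0 | 0 | a.(0 | 0) | (b.d.0)\{a} | ··a··> s5, ··b··> s6
  s4 = c.(0 | 0) | (0 | 0) | (d.0)\{a} | ··c··> s8, ··d··> s9
  s5 = 0 | 0 | (0 | 0) | (b.d.0)\{a} | ··b··> s8
  s6 = 0 | 0 | a.(0 | 0) | (d.0)\{a} | ··a··> s8, ··d··> s10
  s7 = (0 + c.(0 | 0) | a.(0 | 0)) | 0\{a} | ··a··> s9, ··c··> s10
  s8 = 0 | 0 | (0 | 0) | (d.0)\{a} | ··d··> s11
  s9 = c.(0 | 0) | (0 | 0) | 0\{a} | ··c··> s11
  s10 = 0 | 0 | a.(0 | 0) | 0\{a} | ··a··> s11
  s11 = 0 | 0 | (0 | 0) | 0\{a} | stopped
Q's transition system — 12 states:
  t0 = c.(0 | 0) | a.(0 | 0) | (b.d.0)\{a} | ··a··> t1, ··b··> t2, ··c··> t3
  t1 = c.(0 | 0) | (0 | 0) | (b.d.0)\{a} | ··b··> t4, ··c··> t5
  t2 = c.(0 | 0) | a.(0 | 0) | (d.0)\{a} | ··a··> t4, ··c··> t6, ··d··> t7
  t3 = 0 | 0 | a.(0 | 0) | (b.d.0)\{a} | ··a··> t5, ··b··> t6
  t4 = c.(0 | 0) | (0 | 0) | (d.0)\{a} | ··c··> t8, ··d··> t9
  t5 = 0 | 0 | (0 | 0) | (b.d.0)\{a} | ··b··> t8
  t6 = 0 | 0 | a.(0 | 0) | (d.0)\{a} | ··a··> t8, ··d··> t10
  t7 = c.(0 | 0) | a.(0 | 0) | 0\{a} | ··a··> t9, ··c··> t10
  t8 = 0 | 0 | (0 | 0) | (d.0)\{a} | ··d··> t11
  t9 = c.(0 | 0) | (0 | 0) | 0\{a} | ··c··> t11
  t10 = 0 | 0 | a.(0 | 0) | 0\{a} | ··a··> t11
  t11 = 0 | 0 | (0 | 0) | 0\{a} | stopped
Bisimilarity quotient blocks:
  B0 = {s0, t0}
  B1 = {s3, t3}
  B2 = {s5, t5}
  B3 = {s8, t8}
  B4 = {s11, t11}
  B5 = {s6, t6}
  B6 = {s10, t10}
  B7 = {s1, t1}
  B8 = {s4, t4}
  B9 = {s9, t9}
  B10 = {s2, t2}
  B11 = {s7, t7}
s0 ∈ B0, t0 ∈ B0 → same block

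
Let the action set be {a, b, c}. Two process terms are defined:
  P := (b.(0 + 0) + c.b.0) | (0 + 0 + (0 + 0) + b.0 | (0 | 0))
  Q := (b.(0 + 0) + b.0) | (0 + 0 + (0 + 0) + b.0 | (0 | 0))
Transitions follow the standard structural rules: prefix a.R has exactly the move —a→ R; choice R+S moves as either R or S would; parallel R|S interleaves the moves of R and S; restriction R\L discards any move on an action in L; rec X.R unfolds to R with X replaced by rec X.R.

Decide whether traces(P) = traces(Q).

traces(P) ≠ traces(Q) — witness ⟨c⟩

LTS(P): 8 reachable states
  p0 = (b.(0 + 0) + c.b.0) | (0 + 0 + (0 + 0) + b.0 | (0 | 0)) :: ··b··> p1, ··b··> p2, ··c··> p3
  p1 = (0 + 0) | (0 + 0 + (0 + 0) + b.0 | (0 | 0)) :: ··b··> p4
  p2 = (b.(0 + 0) + c.b.0) | (0 | (0 | 0)) :: ··b··> p4, ··c··> p5
  p3 = b.0 | (0 + 0 + (0 + 0) + b.0 | (0 | 0)) :: ··b··> p5, ··b··> p6
  p4 = (0 + 0) | (0 | (0 | 0)) :: ∅
  p5 = b.0 | (0 | (0 | 0)) :: ··b··> p7
  p6 = 0 | (0 + 0 + (0 + 0) + b.0 | (0 | 0)) :: ··b··> p7
  p7 = 0 | (0 | (0 | 0)) :: ∅
LTS(Q): 6 reachable states
  q0 = (b.(0 + 0) + b.0) | (0 + 0 + (0 + 0) + b.0 | (0 | 0)) :: ··b··> q1, ··b··> q2, ··b··> q3
  q1 = (0 + 0) | (0 + 0 + (0 + 0) + b.0 | (0 | 0)) :: ··b··> q4
  q2 = (b.(0 + 0) + b.0) | (0 | (0 | 0)) :: ··b··> q4, ··b··> q5
  q3 = 0 | (0 + 0 + (0 + 0) + b.0 | (0 | 0)) :: ··b··> q5
  q4 = (0 + 0) | (0 | (0 | 0)) :: ∅
  q5 = 0 | (0 | (0 | 0)) :: ∅
Trace ⟨c⟩ through P, begin at {p0}:
  [1] c ⇒ {p3}
  P completes σ.
Trace ⟨c⟩ through Q, begin at {q0}:
  [1] c ⇒ ∅  — Q cannot continue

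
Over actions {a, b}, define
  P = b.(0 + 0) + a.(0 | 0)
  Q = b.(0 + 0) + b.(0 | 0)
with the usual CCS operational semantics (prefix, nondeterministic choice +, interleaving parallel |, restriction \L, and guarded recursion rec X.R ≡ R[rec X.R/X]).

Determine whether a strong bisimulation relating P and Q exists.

Reachable graph of P (3 states):
  u0 = b.(0 + 0) + a.(0 | 0) | —a→ u1, —b→ u2
  u1 = 0 | 0 | stopped
  u2 = 0 + 0 | stopped
Reachable graph of Q (3 states):
  v0 = b.(0 + 0) + b.(0 | 0) | —b→ v1, —b→ v2
  v1 = 0 + 0 | stopped
  v2 = 0 | 0 | stopped
Bisimilarity quotient blocks:
  B0 = {u0}
  B1 = {u1, u2, v1, v2}
  B2 = {v0}
u0 ∈ B0, v0 ∈ B2 → different blocks

P ≁ Q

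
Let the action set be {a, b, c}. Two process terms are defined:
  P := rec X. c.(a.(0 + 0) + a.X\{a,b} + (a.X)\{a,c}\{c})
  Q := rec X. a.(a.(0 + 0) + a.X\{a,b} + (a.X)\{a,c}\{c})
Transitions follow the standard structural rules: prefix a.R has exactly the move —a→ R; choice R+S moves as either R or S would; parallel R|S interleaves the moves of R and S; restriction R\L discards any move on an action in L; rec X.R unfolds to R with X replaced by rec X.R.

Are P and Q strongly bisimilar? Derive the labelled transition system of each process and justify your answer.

LTS(P): 5 reachable states
  u0 = rec X. c.(a.(0 + 0) + a.X\{a,b} + (a.X)\{a,c}\{c}) has moves =c=> u1
  u1 = a.(0 + 0) + a.(rec X. c.(a.(0 + 0) + a.X\{a,b} + (a.X)\{a,c}\{c}))\{a,b} + (a.(rec X. c.(a.(0 + 0) + a.X\{a,b} + (a.X)\{a,c}\{c})))\{a,c}\{c} has moves =a=> u2, =a=> u3
  u2 = (rec X. c.(a.(0 + 0) + a.X\{a,b} + (a.X)\{a,c}\{c}))\{a,b} has moves =c=> u4
  u3 = 0 + 0 has moves deadlocked
  u4 = (a.(0 + 0) + a.(rec X. c.(a.(0 + 0) + a.X\{a,b} + (a.X)\{a,c}\{c}))\{a,b} + (a.(rec X. c.(a.(0 + 0) + a.X\{a,b} + (a.X)\{a,c}\{c})))\{a,c}\{c})\{a,b} has moves deadlocked
LTS(Q): 4 reachable states
  v0 = rec X. a.(a.(0 + 0) + a.X\{a,b} + (a.X)\{a,c}\{c}) has moves =a=> v1
  v1 = a.(0 + 0) + a.(rec X. a.(a.(0 + 0) + a.X\{a,b} + (a.X)\{a,c}\{c}))\{a,b} + (a.(rec X. a.(a.(0 + 0) + a.X\{a,b} + (a.X)\{a,c}\{c})))\{a,c}\{c} has moves =a=> v2, =a=> v3
  v2 = (rec X. a.(a.(0 + 0) + a.X\{a,b} + (a.X)\{a,c}\{c}))\{a,b} has moves deadlocked
  v3 = 0 + 0 has moves deadlocked
Partition-refinement fixed point:
  B0 = {u0}
  B1 = {u1}
  B2 = {u3, u4, v2, v3}
  B3 = {u2}
  B4 = {v0}
  B5 = {v1}
u0 ∈ B0, v0 ∈ B4 → different blocks

not bisimilar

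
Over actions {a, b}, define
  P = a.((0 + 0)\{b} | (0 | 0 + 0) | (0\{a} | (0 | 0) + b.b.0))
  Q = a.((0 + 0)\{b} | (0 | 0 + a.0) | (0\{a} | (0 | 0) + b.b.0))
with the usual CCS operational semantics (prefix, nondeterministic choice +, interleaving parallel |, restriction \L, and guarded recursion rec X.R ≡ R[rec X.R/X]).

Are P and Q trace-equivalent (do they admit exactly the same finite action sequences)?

Reachable graph of P (4 states):
  p0 = a.((0 + 0)\{b} | (0 | 0 + 0) | (0\{a} | (0 | 0) + b.b.0)) :: --a--▸ p1
  p1 = (0 + 0)\{b} | (0 | 0 + 0) | (0\{a} | (0 | 0) + b.b.0) :: --b--▸ p2
  p2 = (0 + 0)\{b} | (0 | 0 + 0) | b.0 :: --b--▸ p3
  p3 = (0 + 0)\{b} | (0 | 0 + 0) | 0 :: stopped
Reachable graph of Q (7 states):
  q0 = a.((0 + 0)\{b} | (0 | 0 + a.0) | (0\{a} | (0 | 0) + b.b.0)) :: --a--▸ q1
  q1 = (0 + 0)\{b} | (0 | 0 + a.0) | (0\{a} | (0 | 0) + b.b.0) :: --a--▸ q2, --b--▸ q3
  q2 = (0 + 0)\{b} | 0 | (0\{a} | (0 | 0) + b.b.0) :: --b--▸ q4
  q3 = (0 + 0)\{b} | (0 | 0 + a.0) | b.0 :: --a--▸ q4, --b--▸ q5
  q4 = (0 + 0)\{b} | 0 | b.0 :: --b--▸ q6
  q5 = (0 + 0)\{b} | (0 | 0 + a.0) | 0 :: --a--▸ q6
  q6 = (0 + 0)\{b} | 0 | 0 :: stopped
Executing aa from Q (initial set {q0}):
  [1] a ⇒ {q1}
  [2] a ⇒ {q2}
  — Q admits the full trace.
Executing aa from P (initial set {p0}):
  [1] a ⇒ {p1}
  [2] a ⇒ no successor for P

NO — witness ⟨aa⟩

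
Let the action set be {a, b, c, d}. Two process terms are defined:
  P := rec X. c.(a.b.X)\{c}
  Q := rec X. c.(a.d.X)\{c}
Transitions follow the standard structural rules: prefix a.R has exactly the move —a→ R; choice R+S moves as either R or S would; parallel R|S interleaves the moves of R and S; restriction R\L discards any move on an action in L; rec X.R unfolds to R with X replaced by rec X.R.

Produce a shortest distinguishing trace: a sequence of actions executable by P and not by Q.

cab

LTS(P): 4 reachable states
  s0 = rec X. c.(a.b.X)\{c} has moves --c--▸ s1
  s1 = (a.b.(rec X. c.(a.b.X)\{c}))\{c} has moves --a--▸ s2
  s2 = (b.(rec X. c.(a.b.X)\{c}))\{c} has moves --b--▸ s3
  s3 = (rec X. c.(a.b.X)\{c})\{c} has moves deadlocked
LTS(Q): 4 reachable states
  t0 = rec X. c.(a.d.X)\{c} has moves --c--▸ t1
  t1 = (a.d.(rec X. c.(a.d.X)\{c}))\{c} has moves --a--▸ t2
  t2 = (d.(rec X. c.(a.d.X)\{c}))\{c} has moves --d--▸ t3
  t3 = (rec X. c.(a.d.X)\{c})\{c} has moves deadlocked
Run σ = ⟨cab⟩ on P: start {s0}
  step 1 (c): {s1}
  step 2 (a): {s2}
  step 3 (b): {s3}
  ✓ P
Run σ = ⟨cab⟩ on Q: start {t0}
  step 1 (c): {t1}
  step 2 (a): {t2}
  step 3 (b): no successor for Q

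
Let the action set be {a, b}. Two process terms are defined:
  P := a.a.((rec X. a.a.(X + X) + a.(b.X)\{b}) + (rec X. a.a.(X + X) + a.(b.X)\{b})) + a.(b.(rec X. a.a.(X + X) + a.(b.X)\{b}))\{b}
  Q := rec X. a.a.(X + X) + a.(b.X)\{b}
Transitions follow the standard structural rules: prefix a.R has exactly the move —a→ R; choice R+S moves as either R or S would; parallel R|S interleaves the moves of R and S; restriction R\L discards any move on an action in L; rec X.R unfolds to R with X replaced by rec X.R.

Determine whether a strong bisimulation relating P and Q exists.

YES

P's transition system — 4 states:
  u0 = a.a.((rec X. a.a.(X + X) + a.(b.X)\{b}) + (rec X. a.a.(X + X) + a.(b.X)\{b})) + a.(b.(rec X. a.a.(X + X) + a.(b.X)\{b}))\{b} ⊢ —a→ u1, —a→ u2
  u1 = (b.(rec X. a.a.(X + X) + a.(b.X)\{b}))\{b} ⊢ ·
  u2 = a.((rec X. a.a.(X + X) + a.(b.X)\{b}) + (rec X. a.a.(X + X) + a.(b.X)\{b})) ⊢ —a→ u3
  u3 = (rec X. a.a.(X + X) + a.(b.X)\{b}) + (rec X. a.a.(X + X) + a.(b.X)\{b}) ⊢ —a→ u1, —a→ u2
Q's transition system — 4 states:
  v0 = rec X. a.a.(X + X) + a.(b.X)\{b} ⊢ —a→ v1, —a→ v2
  v1 = (b.(rec X. a.a.(X + X) + a.(b.X)\{b}))\{b} ⊢ ·
  v2 = a.((rec X. a.a.(X + X) + a.(b.X)\{b}) + (rec X. a.a.(X + X) + a.(b.X)\{b})) ⊢ —a→ v3
  v3 = (rec X. a.a.(X + X) + a.(b.X)\{b}) + (rec X. a.a.(X + X) + a.(b.X)\{b}) ⊢ —a→ v1, —a→ v2
Bisimilarity quotient blocks:
  B0 = {u0, u3, v0, v3}
  B1 = {u2, v2}
  B2 = {u1, v1}
u0 ∈ B0, v0 ∈ B0 → same block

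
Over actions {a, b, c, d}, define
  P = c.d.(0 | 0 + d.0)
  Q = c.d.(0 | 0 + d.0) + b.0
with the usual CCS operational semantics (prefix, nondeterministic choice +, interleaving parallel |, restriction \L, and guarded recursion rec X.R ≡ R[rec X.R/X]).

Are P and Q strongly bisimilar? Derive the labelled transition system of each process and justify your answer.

P's transition system — 4 states:
  p0 = c.d.(0 | 0 + d.0) has moves ··c··> p1
  p1 = d.(0 | 0 + d.0) has moves ··d··> p2
  p2 = 0 | 0 + d.0 has moves ··d··> p3
  p3 = 0 has moves deadlocked
Q's transition system — 4 states:
  q0 = c.d.(0 | 0 + d.0) + b.0 has moves ··b··> q1, ··c··> q2
  q1 = 0 has moves deadlocked
  q2 = d.(0 | 0 + d.0) has moves ··d··> q3
  q3 = 0 | 0 + d.0 has moves ··d··> q1
Coarsest stable partition (strong bisimilarity classes):
  B0 = {p0}
  B1 = {p1, q2}
  B2 = {p2, q3}
  B3 = {p3, q1}
  B4 = {q0}
p0 ∈ B0, q0 ∈ B4 → different blocks

P ≁ Q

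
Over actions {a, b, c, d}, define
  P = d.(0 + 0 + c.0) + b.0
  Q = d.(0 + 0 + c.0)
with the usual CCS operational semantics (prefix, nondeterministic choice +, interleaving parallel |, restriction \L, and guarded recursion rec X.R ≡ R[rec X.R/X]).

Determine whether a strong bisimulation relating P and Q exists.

not bisimilar

Reachable graph of P (3 states):
  p0 = d.(0 + 0 + c.0) + b.0 | --b--▸ p1, --d--▸ p2
  p1 = 0 | stopped
  p2 = 0 + 0 + c.0 | --c--▸ p1
Reachable graph of Q (3 states):
  q0 = d.(0 + 0 + c.0) | --d--▸ q1
  q1 = 0 + 0 + c.0 | --c--▸ q2
  q2 = 0 | stopped
Bisimilarity quotient blocks:
  B0 = {p0}
  B1 = {p2, q1}
  B2 = {p1, q2}
  B3 = {q0}
p0 ∈ B0, q0 ∈ B3 → different blocks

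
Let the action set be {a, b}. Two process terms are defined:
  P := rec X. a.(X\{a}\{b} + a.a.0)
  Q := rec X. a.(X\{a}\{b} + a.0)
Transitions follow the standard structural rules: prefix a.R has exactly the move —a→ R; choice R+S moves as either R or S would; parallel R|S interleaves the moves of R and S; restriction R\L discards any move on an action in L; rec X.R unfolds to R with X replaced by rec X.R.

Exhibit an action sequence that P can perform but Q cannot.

LTS(P): 4 reachable states
  p0 = rec X. a.(X\{a}\{b} + a.a.0) → ··a··> p1
  p1 = (rec X. a.(X\{a}\{b} + a.a.0))\{a}\{b} + a.a.0 → ··a··> p2
  p2 = a.0 → ··a··> p3
  p3 = 0 → ·
LTS(Q): 3 reachable states
  q0 = rec X. a.(X\{a}\{b} + a.0) → ··a··> q1
  q1 = (rec X. a.(X\{a}\{b} + a.0))\{a}\{b} + a.0 → ··a··> q2
  q2 = 0 → ·
Run σ = ⟨aaa⟩ on P: start {p0}
  after a @ step 1: {p1}
  after a @ step 2: {p2}
  after a @ step 3: {p3}
  ✓ P
Run σ = ⟨aaa⟩ on Q: start {q0}
  after a @ step 1: {q1}
  after a @ step 2: {q2}
  after a @ step 3: ∅ (Q stuck)

aaa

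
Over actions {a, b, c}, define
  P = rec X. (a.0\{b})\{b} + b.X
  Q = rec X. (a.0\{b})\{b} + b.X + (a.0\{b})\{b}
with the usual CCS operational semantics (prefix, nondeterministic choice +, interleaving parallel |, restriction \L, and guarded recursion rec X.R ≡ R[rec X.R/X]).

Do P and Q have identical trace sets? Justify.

LTS(P): 2 reachable states
  s0 = rec X. (a.0\{b})\{b} + b.X → =a=> s1, =b=> s0
  s1 = 0\{b}\{b} → stopped
LTS(Q): 2 reachable states
  t0 = rec X. (a.0\{b})\{b} + b.X + (a.0\{b})\{b} → =a=> t1, =b=> t0
  t1 = 0\{b}\{b} → stopped
Partition-refinement fixed point:
  B0 = {s0, t0}
  B1 = {s1, t1}
s0 ∈ B0, t0 ∈ B0 → same block
Bisimilar ⇒ trace-equivalent.

trace-equivalent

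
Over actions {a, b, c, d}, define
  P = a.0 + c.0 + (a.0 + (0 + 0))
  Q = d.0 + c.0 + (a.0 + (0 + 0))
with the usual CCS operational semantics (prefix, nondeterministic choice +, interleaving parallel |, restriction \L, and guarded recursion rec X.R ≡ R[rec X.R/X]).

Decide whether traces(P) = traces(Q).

NO — witness ⟨d⟩

Reachable graph of P (2 states):
  m0 = a.0 + c.0 + (a.0 + (0 + 0)) has moves -a-> m1, -c-> m1
  m1 = 0 has moves deadlocked
Reachable graph of Q (2 states):
  n0 = d.0 + c.0 + (a.0 + (0 + 0)) has moves -a-> n1, -c-> n1, -d-> n1
  n1 = 0 has moves deadlocked
Run σ = ⟨d⟩ on Q: start {n0}
  after d @ step 1: {n1}
  Q completes σ.
Run σ = ⟨d⟩ on P: start {m0}
  after d @ step 1: no successor for P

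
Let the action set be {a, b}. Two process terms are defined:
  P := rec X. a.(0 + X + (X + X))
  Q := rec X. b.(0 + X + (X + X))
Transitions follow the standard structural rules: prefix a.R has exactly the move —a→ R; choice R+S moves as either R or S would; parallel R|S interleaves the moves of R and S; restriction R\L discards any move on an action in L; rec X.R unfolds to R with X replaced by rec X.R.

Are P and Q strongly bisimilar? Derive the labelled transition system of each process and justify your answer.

LTS(P): 2 reachable states
  p0 = rec X. a.(0 + X + (X + X)) → -a-> p1
  p1 = 0 + (rec X. a.(0 + X + (X + X))) + ((rec X. a.(0 + X + (X + X))) + (rec X. a.(0 + X + (X + X)))) → -a-> p1
LTS(Q): 2 reachable states
  q0 = rec X. b.(0 + X + (X + X)) → -b-> q1
  q1 = 0 + (rec X. b.(0 + X + (X + X))) + ((rec X. b.(0 + X + (X + X))) + (rec X. b.(0 + X + (X + X)))) → -b-> q1
Bisimilarity quotient blocks:
  B0 = {p0, p1}
  B1 = {q0, q1}
p0 ∈ B0, q0 ∈ B1 → different blocks

NO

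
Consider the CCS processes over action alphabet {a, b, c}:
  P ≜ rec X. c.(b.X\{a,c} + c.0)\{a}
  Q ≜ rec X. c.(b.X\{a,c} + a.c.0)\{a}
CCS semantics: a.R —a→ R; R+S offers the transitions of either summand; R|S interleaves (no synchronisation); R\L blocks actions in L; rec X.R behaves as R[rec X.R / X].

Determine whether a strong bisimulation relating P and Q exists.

NO

Reachable graph of P (4 states):
  p0 = rec X. c.(b.X\{a,c} + c.0)\{a} | —c→ p1
  p1 = (b.(rec X. c.(b.X\{a,c} + c.0)\{a})\{a,c} + c.0)\{a} | —b→ p2, —c→ p3
  p2 = (rec X. c.(b.X\{a,c} + c.0)\{a})\{a,c}\{a} | ·
  p3 = 0\{a} | ·
Reachable graph of Q (3 states):
  q0 = rec X. c.(b.X\{a,c} + a.c.0)\{a} | —c→ q1
  q1 = (b.(rec X. c.(b.X\{a,c} + a.c.0)\{a})\{a,c} + a.c.0)\{a} | —b→ q2
  q2 = (rec X. c.(b.X\{a,c} + a.c.0)\{a})\{a,c}\{a} | ·
Coarsest stable partition (strong bisimilarity classes):
  B0 = {p0}
  B1 = {p1}
  B2 = {p2, p3, q2}
  B3 = {q0}
  B4 = {q1}
p0 ∈ B0, q0 ∈ B3 → different blocks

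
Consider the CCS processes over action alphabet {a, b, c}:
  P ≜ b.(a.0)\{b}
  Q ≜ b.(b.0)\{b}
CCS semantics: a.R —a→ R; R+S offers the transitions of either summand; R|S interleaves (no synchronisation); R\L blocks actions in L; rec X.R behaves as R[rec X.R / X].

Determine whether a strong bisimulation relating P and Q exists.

not bisimilar

Reachable graph of P (3 states):
  p0 = b.(a.0)\{b} → -b-> p1
  p1 = (a.0)\{b} → -a-> p2
  p2 = 0\{b} → deadlocked
Reachable graph of Q (2 states):
  q0 = b.(b.0)\{b} → -b-> q1
  q1 = (b.0)\{b} → deadlocked
Partition-refinement fixed point:
  B0 = {p0}
  B1 = {p1}
  B2 = {p2, q1}
  B3 = {q0}
p0 ∈ B0, q0 ∈ B3 → different blocks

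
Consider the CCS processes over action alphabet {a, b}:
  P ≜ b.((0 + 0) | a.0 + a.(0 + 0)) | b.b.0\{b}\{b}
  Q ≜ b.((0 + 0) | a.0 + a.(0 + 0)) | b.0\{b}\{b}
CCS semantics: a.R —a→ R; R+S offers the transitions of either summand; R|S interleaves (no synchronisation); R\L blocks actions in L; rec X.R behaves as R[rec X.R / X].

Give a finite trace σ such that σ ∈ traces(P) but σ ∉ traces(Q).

bbb

P's transition system — 12 states:
  m0 = b.((0 + 0) | a.0 + a.(0 + 0)) | b.b.0\{b}\{b} → -b-> m1, -b-> m2
  m1 = ((0 + 0) | a.0 + a.(0 + 0)) | b.b.0\{b}\{b} → -a-> m3, -a-> m4, -b-> m5
  m2 = b.((0 + 0) | a.0 + a.(0 + 0)) | b.0\{b}\{b} → -b-> m5, -b-> m6
  m3 = (0 + 0) | 0 | b.b.0\{b}\{b} → -b-> m7
  m4 = (0 + 0) | b.b.0\{b}\{b} → -b-> m8
  m5 = ((0 + 0) | a.0 + a.(0 + 0)) | b.0\{b}\{b} → -a-> m7, -a-> m8, -b-> m9
  m6 = b.((0 + 0) | a.0 + a.(0 + 0)) | 0\{b}\{b} → -b-> m9
  m7 = (0 + 0) | 0 | b.0\{b}\{b} → -b-> m10
  m8 = (0 + 0) | b.0\{b}\{b} → -b-> m11
  m9 = ((0 + 0) | a.0 + a.(0 + 0)) | 0\{b}\{b} → -a-> m10, -a-> m11
  m10 = (0 + 0) | 0 | 0\{b}\{b} → ∅
  m11 = (0 + 0) | 0\{b}\{b} → ∅
Q's transition system — 8 states:
  n0 = b.((0 + 0) | a.0 + a.(0 + 0)) | b.0\{b}\{b} → -b-> n1, -b-> n2
  n1 = ((0 + 0) | a.0 + a.(0 + 0)) | b.0\{b}\{b} → -a-> n3, -a-> n4, -b-> n5
  n2 = b.((0 + 0) | a.0 + a.(0 + 0)) | 0\{b}\{b} → -b-> n5
  n3 = (0 + 0) | 0 | b.0\{b}\{b} → -b-> n6
  n4 = (0 + 0) | b.0\{b}\{b} → -b-> n7
  n5 = ((0 + 0) | a.0 + a.(0 + 0)) | 0\{b}\{b} → -a-> n6, -a-> n7
  n6 = (0 + 0) | 0 | 0\{b}\{b} → ∅
  n7 = (0 + 0) | 0\{b}\{b} → ∅
Executing bbb from P (initial set {m0}):
  step 1 (b): {m1, m2}
  step 2 (b): {m5, m6}
  step 3 (b): {m9}
  P completes σ.
Executing bbb from Q (initial set {n0}):
  step 1 (b): {n1, n2}
  step 2 (b): {n5}
  step 3 (b): ∅  — Q cannot continue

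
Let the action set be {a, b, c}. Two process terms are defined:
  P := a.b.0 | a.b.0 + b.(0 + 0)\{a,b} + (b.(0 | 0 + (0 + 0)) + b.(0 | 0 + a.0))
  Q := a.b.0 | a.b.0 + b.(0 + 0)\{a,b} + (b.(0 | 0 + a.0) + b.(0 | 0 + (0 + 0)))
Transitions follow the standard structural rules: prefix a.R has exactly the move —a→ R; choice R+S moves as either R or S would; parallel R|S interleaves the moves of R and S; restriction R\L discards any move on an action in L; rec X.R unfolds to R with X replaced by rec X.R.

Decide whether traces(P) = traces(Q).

trace-equivalent

LTS(P): 13 reachable states
  s0 = a.b.0 | a.b.0 + b.(0 + 0)\{a,b} + (b.(0 | 0 + (0 + 0)) + b.(0 | 0 + a.0)) has moves =a=> s1, =a=> s2, =b=> s3, =b=> s4, =b=> s5
  s1 = a.b.0 | b.0 has moves =a=> s6, =b=> s7
  s2 = b.0 | a.b.0 has moves =a=> s6, =b=> s8
  s3 = (0 + 0)\{a,b} has moves ·
  s4 = 0 | 0 + (0 + 0) has moves ·
  s5 = 0 | 0 + a.0 has moves =a=> s9
  s6 = b.0 | b.0 has moves =b=> s10, =b=> s11
  s7 = a.b.0 | 0 has moves =a=> s11
  s8 = 0 | a.b.0 has moves =a=> s10
  s9 = 0 has moves ·
  s10 = 0 | b.0 has moves =b=> s12
  s11 = b.0 | 0 has moves =b=> s12
  s12 = 0 | 0 has moves ·
LTS(Q): 13 reachable states
  t0 = a.b.0 | a.b.0 + b.(0 + 0)\{a,b} + (b.(0 | 0 + a.0) + b.(0 | 0 + (0 + 0))) has moves =a=> t1, =a=> t2, =b=> t3, =b=> t4, =b=> t5
  t1 = a.b.0 | b.0 has moves =a=> t6, =b=> t7
  t2 = b.0 | a.b.0 has moves =a=> t6, =b=> t8
  t3 = (0 + 0)\{a,b} has moves ·
  t4 = 0 | 0 + (0 + 0) has moves ·
  t5 = 0 | 0 + a.0 has moves =a=> t9
  t6 = b.0 | b.0 has moves =b=> t10, =b=> t11
  t7 = a.b.0 | 0 has moves =a=> t11
  t8 = 0 | a.b.0 has moves =a=> t10
  t9 = 0 has moves ·
  t10 = 0 | b.0 has moves =b=> t12
  t11 = b.0 | 0 has moves =b=> t12
  t12 = 0 | 0 has moves ·
Bisimilarity quotient blocks:
  B0 = {s0, t0}
  B1 = {s5, t5}
  B2 = {s12, s3, s4, s9, t12, t3, t4, t9}
  B3 = {s1, s2, t1, t2}
  B4 = {s6, t6}
  B5 = {s10, s11, t10, t11}
  B6 = {s7, s8, t7, t8}
s0 ∈ B0, t0 ∈ B0 → same block
Bisimilar ⇒ trace-equivalent.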